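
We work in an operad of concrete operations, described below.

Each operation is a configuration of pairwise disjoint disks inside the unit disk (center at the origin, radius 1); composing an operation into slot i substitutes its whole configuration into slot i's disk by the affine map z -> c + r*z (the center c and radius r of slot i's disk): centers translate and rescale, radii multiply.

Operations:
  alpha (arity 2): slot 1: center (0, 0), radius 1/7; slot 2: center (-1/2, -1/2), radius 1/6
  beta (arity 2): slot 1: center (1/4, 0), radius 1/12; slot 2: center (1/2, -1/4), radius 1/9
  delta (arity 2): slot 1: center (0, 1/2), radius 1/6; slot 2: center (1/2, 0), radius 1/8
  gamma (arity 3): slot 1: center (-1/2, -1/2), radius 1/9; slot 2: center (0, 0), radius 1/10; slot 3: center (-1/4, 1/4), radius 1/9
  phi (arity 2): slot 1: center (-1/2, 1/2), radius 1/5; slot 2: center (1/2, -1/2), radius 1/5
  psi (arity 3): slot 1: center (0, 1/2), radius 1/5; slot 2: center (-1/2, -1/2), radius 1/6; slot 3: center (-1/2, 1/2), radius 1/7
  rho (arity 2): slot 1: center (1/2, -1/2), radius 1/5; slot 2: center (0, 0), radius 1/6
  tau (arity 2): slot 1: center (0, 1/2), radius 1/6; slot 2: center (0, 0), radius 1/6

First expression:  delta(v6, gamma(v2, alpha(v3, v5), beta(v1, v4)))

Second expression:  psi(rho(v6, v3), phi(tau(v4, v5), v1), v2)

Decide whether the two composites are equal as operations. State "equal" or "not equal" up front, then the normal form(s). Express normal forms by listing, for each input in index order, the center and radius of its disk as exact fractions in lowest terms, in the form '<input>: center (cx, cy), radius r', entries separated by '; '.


not equal — first v1: center (17/36, 1/32), radius 1/864; v2: center (7/16, -1/16), radius 1/72; v3: center (1/2, 0), radius 1/560; v4: center (137/288, 1/36), radius 1/648; v5: center (79/160, -1/160), radius 1/480; v6: center (0, 1/2), radius 1/6, second v1: center (-5/12, -7/12), radius 1/30; v2: center (-1/2, 1/2), radius 1/7; v3: center (0, 1/2), radius 1/30; v4: center (-7/12, -2/5), radius 1/180; v5: center (-7/12, -5/12), radius 1/180; v6: center (1/10, 2/5), radius 1/25


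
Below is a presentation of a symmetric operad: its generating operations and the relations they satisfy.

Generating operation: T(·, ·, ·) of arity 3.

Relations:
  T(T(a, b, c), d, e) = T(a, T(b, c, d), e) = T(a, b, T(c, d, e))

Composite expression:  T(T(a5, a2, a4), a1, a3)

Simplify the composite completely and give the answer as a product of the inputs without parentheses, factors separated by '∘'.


a5 ∘ a2 ∘ a4 ∘ a1 ∘ a3

All parenthesizations of T agree; list the a-inputs left to right.
T(a5, a2, a4) reduces to a5 ∘ a2 ∘ a4
T(T(a5, a2, a4), a1, a3) reduces to a5 ∘ a2 ∘ a4 ∘ a1 ∘ a3


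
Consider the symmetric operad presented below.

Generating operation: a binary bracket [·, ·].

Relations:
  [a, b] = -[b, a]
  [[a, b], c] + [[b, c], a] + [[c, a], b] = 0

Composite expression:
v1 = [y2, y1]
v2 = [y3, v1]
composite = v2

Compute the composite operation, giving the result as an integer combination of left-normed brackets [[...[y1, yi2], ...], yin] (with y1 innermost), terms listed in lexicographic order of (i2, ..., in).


[[y1, y2], y3]


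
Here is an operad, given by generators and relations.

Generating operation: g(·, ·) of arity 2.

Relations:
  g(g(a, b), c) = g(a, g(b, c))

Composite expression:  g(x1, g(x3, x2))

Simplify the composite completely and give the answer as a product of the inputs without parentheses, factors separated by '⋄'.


x1 ⋄ x3 ⋄ x2

All parenthesizations of g agree; list the x-inputs left to right.
g(x3, x2) reduces to x3 ⋄ x2
g(x1, g(x3, x2)) reduces to x1 ⋄ x3 ⋄ x2


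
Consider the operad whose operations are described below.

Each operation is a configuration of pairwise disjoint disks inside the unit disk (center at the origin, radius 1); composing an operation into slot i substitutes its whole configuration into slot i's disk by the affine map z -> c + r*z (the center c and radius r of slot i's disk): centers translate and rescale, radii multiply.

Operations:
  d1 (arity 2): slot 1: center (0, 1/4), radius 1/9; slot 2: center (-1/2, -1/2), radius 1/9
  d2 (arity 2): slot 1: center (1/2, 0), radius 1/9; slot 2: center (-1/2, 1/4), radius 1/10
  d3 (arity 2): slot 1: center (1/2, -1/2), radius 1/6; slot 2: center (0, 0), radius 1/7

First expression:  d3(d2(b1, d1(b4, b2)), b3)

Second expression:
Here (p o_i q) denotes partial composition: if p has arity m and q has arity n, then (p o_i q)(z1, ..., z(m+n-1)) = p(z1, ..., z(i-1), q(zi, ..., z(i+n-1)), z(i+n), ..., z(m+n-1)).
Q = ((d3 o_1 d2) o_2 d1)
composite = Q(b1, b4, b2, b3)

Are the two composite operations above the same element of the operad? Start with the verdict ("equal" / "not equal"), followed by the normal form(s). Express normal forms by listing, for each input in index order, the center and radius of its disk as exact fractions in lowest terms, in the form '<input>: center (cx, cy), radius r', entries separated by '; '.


The first expression, normalized: b1: center (7/12, -1/2), radius 1/54; b2: center (49/120, -7/15), radius 1/540; b3: center (0, 0), radius 1/7; b4: center (5/12, -109/240), radius 1/540
The second expression, normalized: b1: center (7/12, -1/2), radius 1/54; b2: center (49/120, -7/15), radius 1/540; b3: center (0, 0), radius 1/7; b4: center (5/12, -109/240), radius 1/540
One common form — equal.

equal; both compose to b1: center (7/12, -1/2), radius 1/54; b2: center (49/120, -7/15), radius 1/540; b3: center (0, 0), radius 1/7; b4: center (5/12, -109/240), radius 1/540


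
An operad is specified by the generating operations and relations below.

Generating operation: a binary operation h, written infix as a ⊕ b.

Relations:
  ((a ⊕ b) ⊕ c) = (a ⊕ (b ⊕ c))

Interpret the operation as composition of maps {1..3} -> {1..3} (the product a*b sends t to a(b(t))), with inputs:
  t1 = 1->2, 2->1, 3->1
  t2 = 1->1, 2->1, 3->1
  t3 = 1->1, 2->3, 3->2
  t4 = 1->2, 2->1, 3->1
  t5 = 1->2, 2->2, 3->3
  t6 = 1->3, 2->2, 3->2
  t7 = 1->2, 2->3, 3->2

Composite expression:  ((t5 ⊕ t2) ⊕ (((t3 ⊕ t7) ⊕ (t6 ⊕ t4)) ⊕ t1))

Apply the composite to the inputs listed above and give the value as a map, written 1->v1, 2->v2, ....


1->2, 2->2, 3->2


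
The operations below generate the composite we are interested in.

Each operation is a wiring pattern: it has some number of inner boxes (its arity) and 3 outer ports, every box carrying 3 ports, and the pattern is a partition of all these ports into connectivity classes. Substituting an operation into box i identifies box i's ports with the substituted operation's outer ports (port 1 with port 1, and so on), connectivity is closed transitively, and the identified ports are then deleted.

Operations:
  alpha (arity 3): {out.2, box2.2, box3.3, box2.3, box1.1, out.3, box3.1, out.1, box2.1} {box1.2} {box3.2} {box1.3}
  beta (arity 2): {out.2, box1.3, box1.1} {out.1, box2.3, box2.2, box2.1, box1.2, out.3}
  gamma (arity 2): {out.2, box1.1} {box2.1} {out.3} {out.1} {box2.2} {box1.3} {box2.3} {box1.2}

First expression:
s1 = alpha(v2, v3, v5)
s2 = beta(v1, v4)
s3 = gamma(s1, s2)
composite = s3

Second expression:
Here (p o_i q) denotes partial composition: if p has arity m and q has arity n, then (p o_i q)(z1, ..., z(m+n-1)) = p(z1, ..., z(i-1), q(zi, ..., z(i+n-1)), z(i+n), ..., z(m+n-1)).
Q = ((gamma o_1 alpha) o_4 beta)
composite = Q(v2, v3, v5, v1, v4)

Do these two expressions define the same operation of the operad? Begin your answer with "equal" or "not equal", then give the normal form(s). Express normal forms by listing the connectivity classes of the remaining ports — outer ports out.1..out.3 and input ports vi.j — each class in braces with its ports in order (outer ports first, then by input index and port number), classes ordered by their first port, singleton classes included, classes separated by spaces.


equal: each reduces to {out.1} {out.2, v2.1, v3.1, v3.2, v3.3, v5.1, v5.3} {out.3} {v1.1, v1.3} {v1.2, v4.1, v4.2, v4.3} {v2.2} {v2.3} {v5.2}

The first expression, normalized: {out.1} {out.2, v2.1, v3.1, v3.2, v3.3, v5.1, v5.3} {out.3} {v1.1, v1.3} {v1.2, v4.1, v4.2, v4.3} {v2.2} {v2.3} {v5.2}
The second expression, normalized: {out.1} {out.2, v2.1, v3.1, v3.2, v3.3, v5.1, v5.3} {out.3} {v1.1, v1.3} {v1.2, v4.1, v4.2, v4.3} {v2.2} {v2.3} {v5.2}
The normal forms match — equal.


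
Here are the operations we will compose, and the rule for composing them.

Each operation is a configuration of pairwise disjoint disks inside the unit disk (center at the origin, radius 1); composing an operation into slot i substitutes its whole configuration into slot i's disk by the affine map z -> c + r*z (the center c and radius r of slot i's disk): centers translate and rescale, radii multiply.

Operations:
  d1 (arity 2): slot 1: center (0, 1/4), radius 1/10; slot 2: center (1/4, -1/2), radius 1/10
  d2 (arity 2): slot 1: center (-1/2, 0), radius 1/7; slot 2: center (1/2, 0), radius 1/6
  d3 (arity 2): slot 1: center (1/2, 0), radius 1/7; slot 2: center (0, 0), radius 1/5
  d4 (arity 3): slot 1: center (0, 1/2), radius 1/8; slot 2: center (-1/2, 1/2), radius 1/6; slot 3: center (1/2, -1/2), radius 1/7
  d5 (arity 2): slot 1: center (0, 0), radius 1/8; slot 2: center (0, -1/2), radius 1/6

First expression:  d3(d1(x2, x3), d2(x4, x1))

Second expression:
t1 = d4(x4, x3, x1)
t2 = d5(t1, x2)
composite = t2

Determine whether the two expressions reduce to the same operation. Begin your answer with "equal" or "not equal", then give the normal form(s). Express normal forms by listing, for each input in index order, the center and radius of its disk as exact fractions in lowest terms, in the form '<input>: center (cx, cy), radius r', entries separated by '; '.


not equal; first: x1: center (1/10, 0), radius 1/30; x2: center (1/2, 1/28), radius 1/70; x3: center (15/28, -1/14), radius 1/70; x4: center (-1/10, 0), radius 1/35; second: x1: center (1/16, -1/16), radius 1/56; x2: center (0, -1/2), radius 1/6; x3: center (-1/16, 1/16), radius 1/48; x4: center (0, 1/16), radius 1/64

In normal form, the first expression is x1: center (1/10, 0), radius 1/30; x2: center (1/2, 1/28), radius 1/70; x3: center (15/28, -1/14), radius 1/70; x4: center (-1/10, 0), radius 1/35
In normal form, the second expression is x1: center (1/16, -1/16), radius 1/56; x2: center (0, -1/2), radius 1/6; x3: center (-1/16, 1/16), radius 1/48; x4: center (0, 1/16), radius 1/64
The normal forms differ: not equal.


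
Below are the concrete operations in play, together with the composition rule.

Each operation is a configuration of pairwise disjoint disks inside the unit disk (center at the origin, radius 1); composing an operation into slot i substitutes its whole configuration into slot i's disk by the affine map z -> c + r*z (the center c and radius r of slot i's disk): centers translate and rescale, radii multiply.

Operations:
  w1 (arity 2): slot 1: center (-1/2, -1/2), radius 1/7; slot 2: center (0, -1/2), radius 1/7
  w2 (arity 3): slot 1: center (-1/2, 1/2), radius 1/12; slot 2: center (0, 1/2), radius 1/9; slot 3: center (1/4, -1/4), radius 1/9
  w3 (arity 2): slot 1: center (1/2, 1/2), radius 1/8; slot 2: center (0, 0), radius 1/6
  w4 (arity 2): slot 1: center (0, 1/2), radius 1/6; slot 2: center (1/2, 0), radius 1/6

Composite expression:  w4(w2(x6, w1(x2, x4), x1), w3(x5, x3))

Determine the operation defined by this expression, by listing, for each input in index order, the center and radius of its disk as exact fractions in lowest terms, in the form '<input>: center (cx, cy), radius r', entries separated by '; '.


x1: center (1/24, 11/24), radius 1/54; x2: center (-1/108, 31/54), radius 1/378; x3: center (1/2, 0), radius 1/36; x4: center (0, 31/54), radius 1/378; x5: center (7/12, 1/12), radius 1/48; x6: center (-1/12, 7/12), radius 1/72

Affine substitution under w4: radii multiply and x-centers shift.
input x6: composing its 2 substitution steps yields center (-1/12, 7/12), radius 1/72
input x2: composing its 3 substitution steps yields center (-1/108, 31/54), radius 1/378
input x4: composing its 3 substitution steps yields center (0, 31/54), radius 1/378
input x1: composing its 2 substitution steps yields center (1/24, 11/24), radius 1/54
input x5: composing its 2 substitution steps yields center (7/12, 1/12), radius 1/48
input x3: composing its 2 substitution steps yields center (1/2, 0), radius 1/36


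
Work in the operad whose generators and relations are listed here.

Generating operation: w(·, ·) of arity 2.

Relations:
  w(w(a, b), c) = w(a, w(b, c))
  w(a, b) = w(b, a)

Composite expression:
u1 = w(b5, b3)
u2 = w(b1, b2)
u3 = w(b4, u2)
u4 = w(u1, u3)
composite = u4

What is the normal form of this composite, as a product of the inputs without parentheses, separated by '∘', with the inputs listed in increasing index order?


b1 ∘ b2 ∘ b3 ∘ b4 ∘ b5

Reordering under w is free, so list the b-inputs canonically.
w(b5, b3) flattens to b5 ∘ b3
w(b1, b2) flattens to b1 ∘ b2
w(b4, w(b1, b2)) flattens to b4 ∘ b1 ∘ b2
w(w(b5, b3), w(b4, w(b1, b2))) flattens to b5 ∘ b3 ∘ b4 ∘ b1 ∘ b2
commutativity sorts the factors: b1 ∘ b2 ∘ b3 ∘ b4 ∘ b5


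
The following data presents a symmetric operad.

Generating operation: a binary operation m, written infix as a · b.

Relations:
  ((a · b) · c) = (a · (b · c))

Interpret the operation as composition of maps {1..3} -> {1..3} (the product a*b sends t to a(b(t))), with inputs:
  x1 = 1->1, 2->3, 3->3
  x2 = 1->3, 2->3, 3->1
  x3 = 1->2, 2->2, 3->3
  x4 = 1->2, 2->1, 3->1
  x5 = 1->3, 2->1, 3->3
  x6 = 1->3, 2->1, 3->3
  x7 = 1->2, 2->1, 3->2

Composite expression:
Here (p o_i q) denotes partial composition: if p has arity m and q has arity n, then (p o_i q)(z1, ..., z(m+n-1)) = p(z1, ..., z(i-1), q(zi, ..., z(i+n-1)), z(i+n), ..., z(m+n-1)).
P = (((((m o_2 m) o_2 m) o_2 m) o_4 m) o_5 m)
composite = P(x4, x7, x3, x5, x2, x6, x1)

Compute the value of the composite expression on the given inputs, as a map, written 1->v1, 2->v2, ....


1->1, 2->1, 3->1

(x7 · x3) = 1->1, 2->1, 3->2
(x2 · x6) = 1->1, 2->3, 3->1
(x5 · (x2 · x6)) = 1->3, 2->3, 3->3
((x7 · x3) · (x5 · (x2 · x6))) = 1->2, 2->2, 3->2
(((x7 · x3) · (x5 · (x2 · x6))) · x1) = 1->2, 2->2, 3->2
(x4 · (((x7 · x3) · (x5 · (x2 · x6))) · x1)) = 1->1, 2->1, 3->1


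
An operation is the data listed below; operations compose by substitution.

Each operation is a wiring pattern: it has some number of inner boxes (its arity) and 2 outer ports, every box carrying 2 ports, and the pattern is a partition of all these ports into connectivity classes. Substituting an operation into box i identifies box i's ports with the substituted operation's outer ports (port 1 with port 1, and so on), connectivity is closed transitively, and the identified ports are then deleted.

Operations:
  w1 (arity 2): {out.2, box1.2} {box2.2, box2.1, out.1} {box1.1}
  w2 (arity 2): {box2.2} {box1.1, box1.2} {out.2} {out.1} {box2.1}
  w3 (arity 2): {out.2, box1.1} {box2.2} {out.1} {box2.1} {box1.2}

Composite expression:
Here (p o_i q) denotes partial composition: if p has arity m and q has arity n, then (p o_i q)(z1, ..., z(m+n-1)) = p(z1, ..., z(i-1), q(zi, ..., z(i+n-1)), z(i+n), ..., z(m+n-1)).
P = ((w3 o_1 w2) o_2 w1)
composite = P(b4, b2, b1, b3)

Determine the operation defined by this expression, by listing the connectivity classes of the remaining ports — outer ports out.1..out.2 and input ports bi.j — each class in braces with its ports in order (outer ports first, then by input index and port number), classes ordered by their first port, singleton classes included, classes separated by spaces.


{out.1} {out.2} {b1.1, b1.2} {b2.1} {b2.2} {b3.1} {b3.2} {b4.1, b4.2}

After gluing at w3, chains via deleted ports link the b-ports.
stage w1: inputs (b2, b1), connectivity {out.1, b1.1, b1.2} {out.2, b2.2} {b2.1}, out.j its boundary
stage w2: inputs (b4, b2, b1), connectivity {out.1} {out.2} {b1.1, b1.2} {b2.1} {b2.2} {b4.1, b4.2}, out.j its boundary
stage w3: inputs (b4, b2, b1, b3), connectivity {out.1} {out.2} {b1.1, b1.2} {b2.1} {b2.2} {b3.1} {b3.2} {b4.1, b4.2}, out.j its boundary


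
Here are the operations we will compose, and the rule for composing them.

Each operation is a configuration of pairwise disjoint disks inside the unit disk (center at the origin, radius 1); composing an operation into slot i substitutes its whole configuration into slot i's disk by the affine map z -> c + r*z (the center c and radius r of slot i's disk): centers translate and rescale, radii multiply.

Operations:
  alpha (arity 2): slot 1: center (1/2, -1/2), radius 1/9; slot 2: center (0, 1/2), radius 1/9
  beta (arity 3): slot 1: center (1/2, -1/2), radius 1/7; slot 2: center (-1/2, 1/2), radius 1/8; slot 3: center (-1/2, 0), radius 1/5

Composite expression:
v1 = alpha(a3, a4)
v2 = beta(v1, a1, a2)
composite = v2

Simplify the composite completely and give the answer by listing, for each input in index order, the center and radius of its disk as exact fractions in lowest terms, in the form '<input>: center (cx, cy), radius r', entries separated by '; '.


a1: center (-1/2, 1/2), radius 1/8; a2: center (-1/2, 0), radius 1/5; a3: center (4/7, -4/7), radius 1/63; a4: center (1/2, -3/7), radius 1/63

Each a-disk chains the slot maps above it in beta; radii multiply.
tracing a3 down its 2-map path: center (4/7, -4/7), radius 1/63
tracing a4 down its 2-map path: center (1/2, -3/7), radius 1/63
tracing a1 down its 1-map path: center (-1/2, 1/2), radius 1/8
tracing a2 down its 1-map path: center (-1/2, 0), radius 1/5


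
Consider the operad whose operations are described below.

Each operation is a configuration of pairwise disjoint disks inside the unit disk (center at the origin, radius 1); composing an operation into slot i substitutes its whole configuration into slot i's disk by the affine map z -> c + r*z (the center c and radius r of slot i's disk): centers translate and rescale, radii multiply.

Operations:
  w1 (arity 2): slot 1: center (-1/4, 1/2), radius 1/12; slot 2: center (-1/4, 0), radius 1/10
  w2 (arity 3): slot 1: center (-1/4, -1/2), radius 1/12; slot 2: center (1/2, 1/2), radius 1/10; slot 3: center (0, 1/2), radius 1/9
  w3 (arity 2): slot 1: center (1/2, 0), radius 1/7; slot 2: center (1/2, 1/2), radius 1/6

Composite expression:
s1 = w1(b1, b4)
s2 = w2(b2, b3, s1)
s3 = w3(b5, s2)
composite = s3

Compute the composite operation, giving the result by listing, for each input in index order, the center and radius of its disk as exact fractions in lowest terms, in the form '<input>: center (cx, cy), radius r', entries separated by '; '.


b1: center (107/216, 16/27), radius 1/648; b2: center (11/24, 5/12), radius 1/72; b3: center (7/12, 7/12), radius 1/60; b4: center (107/216, 7/12), radius 1/540; b5: center (1/2, 0), radius 1/7


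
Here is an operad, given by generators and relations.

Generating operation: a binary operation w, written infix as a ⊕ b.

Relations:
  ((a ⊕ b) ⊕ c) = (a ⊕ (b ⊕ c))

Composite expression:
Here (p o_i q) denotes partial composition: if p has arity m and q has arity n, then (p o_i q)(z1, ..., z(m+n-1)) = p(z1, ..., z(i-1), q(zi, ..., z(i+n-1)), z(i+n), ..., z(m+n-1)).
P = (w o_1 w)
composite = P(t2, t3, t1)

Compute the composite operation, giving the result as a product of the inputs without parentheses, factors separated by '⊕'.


t2 ⊕ t3 ⊕ t1

The w-tree's shape is irrelevant; the t-reading-order decides.
(t2 ⊕ t3) linearizes to t2 ⊕ t3
((t2 ⊕ t3) ⊕ t1) linearizes to t2 ⊕ t3 ⊕ t1


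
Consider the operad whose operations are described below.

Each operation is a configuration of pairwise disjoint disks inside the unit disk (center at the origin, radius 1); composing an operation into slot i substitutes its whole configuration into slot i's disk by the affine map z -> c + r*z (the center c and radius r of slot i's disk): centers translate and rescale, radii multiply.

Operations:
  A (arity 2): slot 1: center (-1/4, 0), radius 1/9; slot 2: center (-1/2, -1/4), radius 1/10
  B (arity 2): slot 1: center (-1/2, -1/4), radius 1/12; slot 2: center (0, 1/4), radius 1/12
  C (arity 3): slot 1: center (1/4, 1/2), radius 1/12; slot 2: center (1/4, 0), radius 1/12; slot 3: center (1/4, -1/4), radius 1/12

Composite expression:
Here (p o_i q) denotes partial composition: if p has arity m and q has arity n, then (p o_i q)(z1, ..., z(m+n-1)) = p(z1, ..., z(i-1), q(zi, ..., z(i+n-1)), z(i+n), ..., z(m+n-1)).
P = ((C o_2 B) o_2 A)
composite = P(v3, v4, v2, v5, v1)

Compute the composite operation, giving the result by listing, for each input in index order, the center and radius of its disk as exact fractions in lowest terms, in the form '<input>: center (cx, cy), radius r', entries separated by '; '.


v1: center (1/4, -1/4), radius 1/12; v2: center (59/288, -13/576), radius 1/1440; v3: center (1/4, 1/2), radius 1/12; v4: center (119/576, -1/48), radius 1/1296; v5: center (1/4, 1/48), radius 1/144

Affine substitution under C: radii multiply and v-centers shift.
for v3, the 1-step affine chain lands on center (1/4, 1/2), radius 1/12
for v4, the 3-step affine chain lands on center (119/576, -1/48), radius 1/1296
for v2, the 3-step affine chain lands on center (59/288, -13/576), radius 1/1440
for v5, the 2-step affine chain lands on center (1/4, 1/48), radius 1/144
for v1, the 1-step affine chain lands on center (1/4, -1/4), radius 1/12


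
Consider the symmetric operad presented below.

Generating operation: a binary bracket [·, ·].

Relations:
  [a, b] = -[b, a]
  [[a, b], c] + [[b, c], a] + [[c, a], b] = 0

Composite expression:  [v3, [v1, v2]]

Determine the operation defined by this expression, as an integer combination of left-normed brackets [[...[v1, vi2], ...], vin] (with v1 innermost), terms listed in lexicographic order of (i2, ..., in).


-[[v1, v2], v3]

A multilinear Lie element is pinned by v1-initial words (v1 innermost).
Composite bracket: [v3, [v1, v2]]
Expanding via [a, b] = ab - ba: 4 signed words (2^2 = 4).
Collect the words opening with v1:
  v1v2v3 appears with sign -1, giving the term -[[v1, v2], v3]


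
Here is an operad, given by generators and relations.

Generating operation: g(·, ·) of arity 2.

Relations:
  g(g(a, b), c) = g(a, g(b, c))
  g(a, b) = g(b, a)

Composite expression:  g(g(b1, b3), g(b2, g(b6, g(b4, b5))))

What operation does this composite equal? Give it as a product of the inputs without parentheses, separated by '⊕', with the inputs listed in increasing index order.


Any arrangement under g is one operation, so sort the b-inputs.
g(b1, b3) spells out as b1 ⊕ b3
g(b4, b5) spells out as b4 ⊕ b5
g(b6, g(b4, b5)) spells out as b6 ⊕ b4 ⊕ b5
g(b2, g(b6, g(b4, b5))) spells out as b2 ⊕ b6 ⊕ b4 ⊕ b5
g(g(b1, b3), g(b2, g(b6, g(b4, b5)))) spells out as b1 ⊕ b3 ⊕ b2 ⊕ b6 ⊕ b4 ⊕ b5
rearranged into index order: b1 ⊕ b2 ⊕ b3 ⊕ b4 ⊕ b5 ⊕ b6

b1 ⊕ b2 ⊕ b3 ⊕ b4 ⊕ b5 ⊕ b6


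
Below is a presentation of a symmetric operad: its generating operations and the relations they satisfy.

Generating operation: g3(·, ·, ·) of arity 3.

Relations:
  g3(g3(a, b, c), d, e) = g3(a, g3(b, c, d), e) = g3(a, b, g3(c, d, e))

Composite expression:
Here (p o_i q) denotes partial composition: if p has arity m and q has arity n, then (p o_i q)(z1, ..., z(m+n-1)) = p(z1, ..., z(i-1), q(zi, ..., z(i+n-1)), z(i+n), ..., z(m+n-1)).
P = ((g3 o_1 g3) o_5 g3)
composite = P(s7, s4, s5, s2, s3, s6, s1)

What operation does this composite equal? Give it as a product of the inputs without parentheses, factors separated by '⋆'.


All parenthesizations of g3 agree; list the s-inputs left to right.
g3(s7, s4, s5) reduces to s7 ⋆ s4 ⋆ s5
g3(s3, s6, s1) reduces to s3 ⋆ s6 ⋆ s1
g3(g3(s7, s4, s5), s2, g3(s3, s6, s1)) reduces to s7 ⋆ s4 ⋆ s5 ⋆ s2 ⋆ s3 ⋆ s6 ⋆ s1

s7 ⋆ s4 ⋆ s5 ⋆ s2 ⋆ s3 ⋆ s6 ⋆ s1


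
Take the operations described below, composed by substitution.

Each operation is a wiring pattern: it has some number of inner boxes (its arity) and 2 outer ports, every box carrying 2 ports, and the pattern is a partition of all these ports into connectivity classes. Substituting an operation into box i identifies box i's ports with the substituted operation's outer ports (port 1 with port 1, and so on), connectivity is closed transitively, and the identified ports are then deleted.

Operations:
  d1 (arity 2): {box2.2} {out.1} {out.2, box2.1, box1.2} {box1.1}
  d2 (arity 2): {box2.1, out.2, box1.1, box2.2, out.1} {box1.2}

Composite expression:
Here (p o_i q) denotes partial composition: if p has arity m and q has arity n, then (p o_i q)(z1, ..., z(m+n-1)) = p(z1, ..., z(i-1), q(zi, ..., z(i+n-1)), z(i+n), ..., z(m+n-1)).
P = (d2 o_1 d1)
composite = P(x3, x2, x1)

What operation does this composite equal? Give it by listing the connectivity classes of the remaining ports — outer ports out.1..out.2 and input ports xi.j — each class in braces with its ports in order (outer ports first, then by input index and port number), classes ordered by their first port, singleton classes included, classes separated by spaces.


Substituting into d2 glues patterns; closure does the rest.
after d1, the pattern on (x3, x2) reads {out.1} {out.2, x2.1, x3.2} {x2.2} {x3.1} (out.j = its outer ports)
after d2, the pattern on (x3, x2, x1) reads {out.1, out.2, x1.1, x1.2} {x2.1, x3.2} {x2.2} {x3.1} (out.j = its outer ports)

{out.1, out.2, x1.1, x1.2} {x2.1, x3.2} {x2.2} {x3.1}


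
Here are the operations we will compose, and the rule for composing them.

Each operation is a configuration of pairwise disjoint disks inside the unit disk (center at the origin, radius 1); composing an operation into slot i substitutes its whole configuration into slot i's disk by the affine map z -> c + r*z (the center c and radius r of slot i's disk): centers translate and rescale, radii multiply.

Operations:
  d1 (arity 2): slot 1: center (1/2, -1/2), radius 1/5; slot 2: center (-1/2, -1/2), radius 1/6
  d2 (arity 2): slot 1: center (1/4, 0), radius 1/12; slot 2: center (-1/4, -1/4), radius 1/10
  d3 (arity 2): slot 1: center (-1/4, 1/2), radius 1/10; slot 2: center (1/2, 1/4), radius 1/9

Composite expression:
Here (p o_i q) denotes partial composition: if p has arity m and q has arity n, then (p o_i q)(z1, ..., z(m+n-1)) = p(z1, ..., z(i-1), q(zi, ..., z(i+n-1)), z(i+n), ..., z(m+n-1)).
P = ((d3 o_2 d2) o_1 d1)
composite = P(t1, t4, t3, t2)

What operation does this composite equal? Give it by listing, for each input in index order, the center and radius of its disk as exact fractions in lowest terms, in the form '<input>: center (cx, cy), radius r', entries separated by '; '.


t1: center (-1/5, 9/20), radius 1/50; t2: center (17/36, 2/9), radius 1/90; t3: center (19/36, 1/4), radius 1/108; t4: center (-3/10, 9/20), radius 1/60

Follow each t-input down from d3: c' goes to c + r*c', radius to r*r'.
t1 passes through 2 substitutions, ending at center (-1/5, 9/20), radius 1/50
t4 passes through 2 substitutions, ending at center (-3/10, 9/20), radius 1/60
t3 passes through 2 substitutions, ending at center (19/36, 1/4), radius 1/108
t2 passes through 2 substitutions, ending at center (17/36, 2/9), radius 1/90


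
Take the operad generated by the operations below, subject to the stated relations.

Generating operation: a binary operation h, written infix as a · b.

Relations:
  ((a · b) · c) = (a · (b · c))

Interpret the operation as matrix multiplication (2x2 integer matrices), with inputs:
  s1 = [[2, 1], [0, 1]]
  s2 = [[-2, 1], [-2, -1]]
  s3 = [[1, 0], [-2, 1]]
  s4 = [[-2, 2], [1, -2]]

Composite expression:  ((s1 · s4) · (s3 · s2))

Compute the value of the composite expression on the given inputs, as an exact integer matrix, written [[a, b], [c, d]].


(s1 · s4) = [[-3, 2], [1, -2]]
(s3 · s2) = [[-2, 1], [2, -3]]
((s1 · s4) · (s3 · s2)) = [[10, -9], [-6, 7]]

[[10, -9], [-6, 7]]


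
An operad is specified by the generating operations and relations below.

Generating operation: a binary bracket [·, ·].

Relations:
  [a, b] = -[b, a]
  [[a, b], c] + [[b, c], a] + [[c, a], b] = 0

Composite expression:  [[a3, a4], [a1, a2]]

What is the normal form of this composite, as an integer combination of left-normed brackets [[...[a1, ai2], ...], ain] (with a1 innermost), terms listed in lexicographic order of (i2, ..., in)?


-[[[a1, a2], a3], a4] + [[[a1, a2], a4], a3]

In the tensor algebra, words opening a1 carry the a1-anchored form.
Composite bracket: [[a3, a4], [a1, a2]]
Under [a, b] = ab - ba we get 8 signed associative words (2^3 = 8).
Collect the words opening with a1:
  from a1a2a3a4, sign -1: term -[[[a1, a2], a3], a4]
  from a1a2a4a3, sign +1: term +[[[a1, a2], a4], a3]


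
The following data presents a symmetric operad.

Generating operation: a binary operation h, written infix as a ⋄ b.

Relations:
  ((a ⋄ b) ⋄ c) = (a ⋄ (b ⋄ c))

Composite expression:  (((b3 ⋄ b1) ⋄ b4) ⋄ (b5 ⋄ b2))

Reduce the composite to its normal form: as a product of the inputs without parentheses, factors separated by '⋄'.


b3 ⋄ b1 ⋄ b4 ⋄ b5 ⋄ b2

The h-tree's shape is irrelevant; the b-reading-order decides.
(b3 ⋄ b1) linearizes to b3 ⋄ b1
((b3 ⋄ b1) ⋄ b4) linearizes to b3 ⋄ b1 ⋄ b4
(b5 ⋄ b2) linearizes to b5 ⋄ b2
(((b3 ⋄ b1) ⋄ b4) ⋄ (b5 ⋄ b2)) linearizes to b3 ⋄ b1 ⋄ b4 ⋄ b5 ⋄ b2


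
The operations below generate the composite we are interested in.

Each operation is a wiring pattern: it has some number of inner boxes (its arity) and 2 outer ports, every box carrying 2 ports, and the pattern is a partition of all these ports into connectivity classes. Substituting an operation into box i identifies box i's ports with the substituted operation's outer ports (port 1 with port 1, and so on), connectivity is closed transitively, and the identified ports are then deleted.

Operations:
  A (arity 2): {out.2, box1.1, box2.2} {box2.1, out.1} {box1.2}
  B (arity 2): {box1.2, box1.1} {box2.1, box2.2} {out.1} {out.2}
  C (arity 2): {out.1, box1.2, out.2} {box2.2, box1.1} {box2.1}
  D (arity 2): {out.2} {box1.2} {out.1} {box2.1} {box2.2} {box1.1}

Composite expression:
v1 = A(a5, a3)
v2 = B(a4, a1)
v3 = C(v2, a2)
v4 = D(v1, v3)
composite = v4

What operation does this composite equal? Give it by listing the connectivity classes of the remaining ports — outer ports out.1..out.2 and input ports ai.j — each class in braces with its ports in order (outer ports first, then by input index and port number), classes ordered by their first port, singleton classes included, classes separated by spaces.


{out.1} {out.2} {a1.1, a1.2} {a2.1} {a2.2} {a3.1} {a3.2, a5.1} {a4.1, a4.2} {a5.2}


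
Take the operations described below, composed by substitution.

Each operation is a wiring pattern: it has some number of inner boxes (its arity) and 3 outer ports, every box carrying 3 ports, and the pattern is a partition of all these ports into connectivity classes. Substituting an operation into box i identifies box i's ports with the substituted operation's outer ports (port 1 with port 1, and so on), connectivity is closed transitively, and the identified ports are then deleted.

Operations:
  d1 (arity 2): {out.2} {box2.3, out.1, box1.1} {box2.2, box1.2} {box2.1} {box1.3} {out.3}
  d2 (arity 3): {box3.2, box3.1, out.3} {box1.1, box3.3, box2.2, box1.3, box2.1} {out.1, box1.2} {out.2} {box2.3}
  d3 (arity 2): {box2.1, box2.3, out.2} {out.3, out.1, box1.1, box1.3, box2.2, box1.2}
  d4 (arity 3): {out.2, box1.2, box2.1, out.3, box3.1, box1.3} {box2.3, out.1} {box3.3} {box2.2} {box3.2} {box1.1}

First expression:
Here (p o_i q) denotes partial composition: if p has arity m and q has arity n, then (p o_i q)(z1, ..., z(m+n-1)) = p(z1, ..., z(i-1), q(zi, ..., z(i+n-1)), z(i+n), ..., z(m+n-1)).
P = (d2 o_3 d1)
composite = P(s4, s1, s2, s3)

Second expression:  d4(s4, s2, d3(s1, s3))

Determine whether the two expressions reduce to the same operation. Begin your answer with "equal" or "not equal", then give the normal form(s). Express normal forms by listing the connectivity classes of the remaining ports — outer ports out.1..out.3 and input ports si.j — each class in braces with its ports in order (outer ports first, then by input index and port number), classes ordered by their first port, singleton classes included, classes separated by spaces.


not equal — first {out.1, s4.2} {out.2} {out.3, s2.1, s3.3} {s1.1, s1.2, s4.1, s4.3} {s1.3} {s2.2, s3.2} {s2.3} {s3.1}, second {out.1, s2.3} {out.2, out.3, s1.1, s1.2, s1.3, s2.1, s3.2, s4.2, s4.3} {s2.2} {s3.1, s3.3} {s4.1}

In normal form, the first expression is {out.1, s4.2} {out.2} {out.3, s2.1, s3.3} {s1.1, s1.2, s4.1, s4.3} {s1.3} {s2.2, s3.2} {s2.3} {s3.1}
In normal form, the second expression is {out.1, s2.3} {out.2, out.3, s1.1, s1.2, s1.3, s2.1, s3.2, s4.2, s4.3} {s2.2} {s3.1, s3.3} {s4.1}
Distinct normal forms: not equal.


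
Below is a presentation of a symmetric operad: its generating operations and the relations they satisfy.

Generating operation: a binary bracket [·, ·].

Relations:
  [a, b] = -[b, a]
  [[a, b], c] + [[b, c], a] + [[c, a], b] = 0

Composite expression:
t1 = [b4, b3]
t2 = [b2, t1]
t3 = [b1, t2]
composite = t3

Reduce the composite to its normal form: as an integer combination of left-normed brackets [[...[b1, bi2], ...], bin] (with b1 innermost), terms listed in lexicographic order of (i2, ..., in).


In the tensor algebra, words opening b1 carry the b1-anchored form.
Composite bracket: [b1, [b2, [b4, b3]]]
Each bracket splits as ab - ba, giving 8 signed words (2^3 = 8).
Words beginning with b1 determine it all:
  the word b1b2b3b4 carries sign -1 and contributes -[[[b1, b2], b3], b4]
  the word b1b2b4b3 carries sign +1 and contributes +[[[b1, b2], b4], b3]
  the word b1b3b4b2 carries sign +1 and contributes +[[[b1, b3], b4], b2]
  the word b1b4b3b2 carries sign -1 and contributes -[[[b1, b4], b3], b2]

-[[[b1, b2], b3], b4] + [[[b1, b2], b4], b3] + [[[b1, b3], b4], b2] - [[[b1, b4], b3], b2]


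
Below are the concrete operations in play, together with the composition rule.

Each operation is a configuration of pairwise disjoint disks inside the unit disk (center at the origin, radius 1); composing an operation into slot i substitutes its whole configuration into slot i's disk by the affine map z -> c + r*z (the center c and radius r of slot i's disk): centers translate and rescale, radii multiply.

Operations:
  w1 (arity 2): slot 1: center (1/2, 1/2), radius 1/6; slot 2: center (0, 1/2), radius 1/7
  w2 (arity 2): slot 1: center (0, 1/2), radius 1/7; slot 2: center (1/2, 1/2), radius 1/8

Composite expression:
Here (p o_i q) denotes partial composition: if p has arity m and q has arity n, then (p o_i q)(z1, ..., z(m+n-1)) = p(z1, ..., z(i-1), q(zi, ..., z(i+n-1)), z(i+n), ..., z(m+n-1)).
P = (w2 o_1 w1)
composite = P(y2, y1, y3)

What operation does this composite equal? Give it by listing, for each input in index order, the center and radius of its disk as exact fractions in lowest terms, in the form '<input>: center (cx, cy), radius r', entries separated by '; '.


Nesting under w2 composes maps z -> c + r*z down each y-path.
tracing y2 down its 2-map path: center (1/14, 4/7), radius 1/42
tracing y1 down its 2-map path: center (0, 4/7), radius 1/49
tracing y3 down its 1-map path: center (1/2, 1/2), radius 1/8

y1: center (0, 4/7), radius 1/49; y2: center (1/14, 4/7), radius 1/42; y3: center (1/2, 1/2), radius 1/8


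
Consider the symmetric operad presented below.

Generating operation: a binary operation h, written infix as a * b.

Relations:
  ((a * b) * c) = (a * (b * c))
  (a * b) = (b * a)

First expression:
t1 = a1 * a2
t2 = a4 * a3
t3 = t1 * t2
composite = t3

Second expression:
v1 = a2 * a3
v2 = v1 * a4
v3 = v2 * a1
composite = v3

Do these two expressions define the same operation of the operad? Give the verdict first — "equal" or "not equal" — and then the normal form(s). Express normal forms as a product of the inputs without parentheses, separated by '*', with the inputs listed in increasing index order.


equal; both compose to a1 * a2 * a3 * a4

In normal form, the first expression is a1 * a2 * a3 * a4
In normal form, the second expression is a1 * a2 * a3 * a4
The normal forms match — equal.


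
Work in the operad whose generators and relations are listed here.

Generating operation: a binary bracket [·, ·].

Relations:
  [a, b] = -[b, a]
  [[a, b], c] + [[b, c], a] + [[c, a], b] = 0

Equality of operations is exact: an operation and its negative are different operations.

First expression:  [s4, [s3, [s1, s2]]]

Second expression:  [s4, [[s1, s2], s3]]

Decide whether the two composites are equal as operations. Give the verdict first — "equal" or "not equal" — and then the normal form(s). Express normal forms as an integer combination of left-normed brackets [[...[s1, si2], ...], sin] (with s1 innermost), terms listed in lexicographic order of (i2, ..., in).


The first expression reduces to [[[s1, s2], s3], s4]
The second expression reduces to -[[[s1, s2], s3], s4]
The normal forms differ: not equal.

not equal — first [[[s1, s2], s3], s4], second -[[[s1, s2], s3], s4]


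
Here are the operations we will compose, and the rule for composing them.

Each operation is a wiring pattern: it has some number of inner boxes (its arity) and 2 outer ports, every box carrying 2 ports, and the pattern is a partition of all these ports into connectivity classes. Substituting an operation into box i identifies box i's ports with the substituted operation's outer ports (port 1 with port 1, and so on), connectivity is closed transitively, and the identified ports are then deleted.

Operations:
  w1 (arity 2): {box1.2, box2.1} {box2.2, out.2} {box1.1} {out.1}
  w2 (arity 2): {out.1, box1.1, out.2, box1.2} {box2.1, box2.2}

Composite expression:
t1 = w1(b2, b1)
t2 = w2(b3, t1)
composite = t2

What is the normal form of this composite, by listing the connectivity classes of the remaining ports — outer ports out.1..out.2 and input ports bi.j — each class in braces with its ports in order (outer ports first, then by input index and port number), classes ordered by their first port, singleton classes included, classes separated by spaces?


{out.1, out.2, b3.1, b3.2} {b1.1, b2.2} {b1.2} {b2.1}

After gluing at w2, chains via deleted ports link the b-ports.
the subtree at w1 composes to {out.1} {out.2, b1.2} {b1.1, b2.2} {b2.1} on (b2, b1); out.j = own outer ports
the subtree at w2 composes to {out.1, out.2, b3.1, b3.2} {b1.1, b2.2} {b1.2} {b2.1} on (b3, b2, b1); out.j = own outer ports


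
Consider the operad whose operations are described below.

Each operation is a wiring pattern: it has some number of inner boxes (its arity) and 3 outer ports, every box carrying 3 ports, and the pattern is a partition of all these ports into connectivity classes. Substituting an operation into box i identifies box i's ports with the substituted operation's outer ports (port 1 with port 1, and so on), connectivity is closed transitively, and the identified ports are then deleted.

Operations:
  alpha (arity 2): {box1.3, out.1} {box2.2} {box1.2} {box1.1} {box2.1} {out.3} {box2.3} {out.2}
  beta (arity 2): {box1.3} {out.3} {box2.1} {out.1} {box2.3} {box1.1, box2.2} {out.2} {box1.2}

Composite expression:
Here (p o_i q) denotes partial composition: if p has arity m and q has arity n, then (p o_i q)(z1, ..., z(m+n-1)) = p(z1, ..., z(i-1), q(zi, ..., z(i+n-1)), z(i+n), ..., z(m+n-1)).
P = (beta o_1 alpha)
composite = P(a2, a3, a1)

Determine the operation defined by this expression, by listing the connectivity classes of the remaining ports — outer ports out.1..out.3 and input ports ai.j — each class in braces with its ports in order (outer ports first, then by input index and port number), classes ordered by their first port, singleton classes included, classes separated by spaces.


{out.1} {out.2} {out.3} {a1.1} {a1.2, a2.3} {a1.3} {a2.1} {a2.2} {a3.1} {a3.2} {a3.3}

After gluing at beta, chains via deleted ports link the a-ports.
composing alpha on (a2, a3), with out.j its own outer ports: {out.1, a2.3} {out.2} {out.3} {a2.1} {a2.2} {a3.1} {a3.2} {a3.3}
composing beta on (a2, a3, a1), with out.j its own outer ports: {out.1} {out.2} {out.3} {a1.1} {a1.2, a2.3} {a1.3} {a2.1} {a2.2} {a3.1} {a3.2} {a3.3}
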